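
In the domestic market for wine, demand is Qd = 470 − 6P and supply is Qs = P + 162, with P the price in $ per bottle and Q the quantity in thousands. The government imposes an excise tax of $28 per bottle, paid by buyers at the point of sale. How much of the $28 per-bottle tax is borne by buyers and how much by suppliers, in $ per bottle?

Buyers bear $4 per bottle; suppliers bear $24 per bottle.

Before the tax: set 470 − 6P = P + 162 → P* = $44, Q* = 206.
With the tax collected from buyers, demand (in seller-price terms) shifts: Qd = 470 − 6(P + 28).
New equilibrium: buyers pay $48, suppliers receive $20, Q = 182. (Wedge: Pb − Ps = 28.)
Burden on buyers: $4; on suppliers: $24. (They sum to $28.)
The less price-elastic side of the market bears the larger share of a per-unit tax.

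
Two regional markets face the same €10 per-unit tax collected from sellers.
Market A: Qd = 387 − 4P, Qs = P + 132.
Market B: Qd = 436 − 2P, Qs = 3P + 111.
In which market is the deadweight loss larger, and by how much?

Market B, by €20.

Market A: pre-tax P* = €51, Q* = 183; post-tax Q = 175; deadweight loss = €40.
Market B: pre-tax P* = €65, Q* = 306; post-tax Q = 294; deadweight loss = €60.
Difference: €40 vs €60 → market B is larger by €20.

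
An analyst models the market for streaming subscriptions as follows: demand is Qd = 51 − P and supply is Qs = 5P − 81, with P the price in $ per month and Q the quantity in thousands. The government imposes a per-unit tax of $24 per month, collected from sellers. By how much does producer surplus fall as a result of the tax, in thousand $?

Producer surplus falls by $76 thousand.

Without the tax, 51 − P = 5P − 81 gives 6P = 132, so P* = $22 and Q* = 29.
With the tax collected from sellers, supply shifts: Qs = 5(P − 24) − 81.
New equilibrium: consumers pay $42, sellers receive $18, Q = 9. (Wedge: Pb − Ps = 24.)
ΔPS is the trapezoid between Q = 9 and Q = 29 of height $4: ½ · (29 + 9) · 4 = $76.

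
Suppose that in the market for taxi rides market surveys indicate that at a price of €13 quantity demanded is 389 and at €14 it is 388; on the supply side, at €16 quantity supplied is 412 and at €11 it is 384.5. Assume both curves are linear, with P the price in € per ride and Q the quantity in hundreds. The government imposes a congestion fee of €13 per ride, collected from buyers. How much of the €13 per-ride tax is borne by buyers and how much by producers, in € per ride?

Buyers bear €11 per ride; producers bear €2 per ride.

Demand slope: (388 − 389)/(14 − 13) = -1, so Qd = 402 − P.
Supply slope: (384.5 − 412)/(11 − 16) = 5.5, so Qs = 5.5P + 324.
Before the tax: set 402 − P = 5.5P + 324 → P* = €12, Q* = 390.
With the tax collected from buyers, demand (in seller-price terms) shifts: Qd = 402 − (P + 13).
Solving gives Q = 379 with buyers paying €23 and producers receiving €10 (the €13 wedge).
Burden on buyers: €11; on producers: €2. (They sum to €13.)
The less price-elastic side of the market bears the larger share of a per-unit tax.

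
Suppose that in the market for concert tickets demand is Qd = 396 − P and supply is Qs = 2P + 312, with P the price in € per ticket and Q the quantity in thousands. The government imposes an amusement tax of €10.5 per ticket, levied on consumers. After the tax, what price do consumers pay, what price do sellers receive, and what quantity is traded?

Without the tax, 396 − P = 2P + 312 gives 3P = 84, so P* = €28 and Q* = 368.
With the tax collected from consumers, demand (in seller-price terms) shifts: Qd = 396 − (P + 10.5).
New equilibrium: consumers pay €35, sellers receive €24.5, Q = 361. (Wedge: Pb − Ps = 10.5.)
The less price-elastic side of the market bears the larger share of a per-unit tax.

Consumers pay €35; sellers receive €24.5; quantity = 361.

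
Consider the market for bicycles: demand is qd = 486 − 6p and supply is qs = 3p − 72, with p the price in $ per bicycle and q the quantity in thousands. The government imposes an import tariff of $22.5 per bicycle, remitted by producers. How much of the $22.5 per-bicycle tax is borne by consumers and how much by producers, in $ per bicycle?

Before the tax: set 486 − 6p = 3p − 72 → p* = $62, q* = 114.
With the tax collected from producers, supply shifts: qs = 3(p − 22.5) − 72.
New equilibrium: consumers pay $69.5, producers receive $47, q = 69. (Wedge: pb − ps = 22.5.)
Burden on consumers: $7.5; on producers: $15. (They sum to $22.5.)

Consumers bear $7.5 per bicycle; producers bear $15 per bicycle.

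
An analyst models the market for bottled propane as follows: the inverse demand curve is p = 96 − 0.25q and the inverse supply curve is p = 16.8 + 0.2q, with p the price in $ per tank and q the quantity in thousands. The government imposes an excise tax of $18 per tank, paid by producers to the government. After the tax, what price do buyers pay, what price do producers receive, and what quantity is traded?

Inverting to q(p) form: qd = 384 − 4p; qs = 5p − 84.
Without the tax, 384 − 4p = 5p − 84 gives 9p = 468, so p* = $52 and q* = 176.
With the tax collected from producers, supply shifts: qs = 5(p − 18) − 84.
New equilibrium: buyers pay $62, producers receive $44, q = 136. (Wedge: pb − ps = 18.)
The less price-elastic side of the market bears the larger share of a per-unit tax.

Buyers pay $62; producers receive $44; quantity = 136.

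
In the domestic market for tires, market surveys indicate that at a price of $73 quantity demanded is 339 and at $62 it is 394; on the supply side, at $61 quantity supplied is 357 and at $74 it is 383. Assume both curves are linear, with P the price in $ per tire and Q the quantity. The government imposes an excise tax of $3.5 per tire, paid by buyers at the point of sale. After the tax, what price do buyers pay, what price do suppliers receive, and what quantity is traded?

Demand slope: (394 − 339)/(62 − 73) = -5, so Qd = 704 − 5P.
Supply slope: (383 − 357)/(74 − 61) = 2, so Qs = 2P + 235.
Before the tax: set 704 − 5P = 2P + 235 → P* = $67, Q* = 369.
With the tax collected from buyers, demand (in seller-price terms) shifts: Qd = 704 − 5(P + 3.5).
New equilibrium: buyers pay $68, suppliers receive $64.5, Q = 364. (Wedge: Pb − Ps = 3.5.)
The less price-elastic side of the market bears the larger share of a per-unit tax.

Buyers pay $68; suppliers receive $64.5; quantity = 364.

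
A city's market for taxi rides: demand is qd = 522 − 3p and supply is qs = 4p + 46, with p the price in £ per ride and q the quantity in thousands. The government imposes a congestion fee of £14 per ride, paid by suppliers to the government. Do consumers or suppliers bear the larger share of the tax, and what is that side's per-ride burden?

Consumers bear the larger share: £8 per ride.

Without the tax, 522 − 3p = 4p + 46 gives 7p = 476, so p* = £68 and q* = 318.
With the tax collected from suppliers, supply shifts: qs = 4(p − 14) + 46.
Solving gives q = 294 with consumers paying £76 and suppliers receiving £62 (the £14 wedge).
Per-ride burden: consumers £8, suppliers £6.
Consumers take the larger share because demand is less price-elastic here (demand slope 3 vs supply slope 4).
The less price-elastic side of the market bears the larger share of a per-unit tax.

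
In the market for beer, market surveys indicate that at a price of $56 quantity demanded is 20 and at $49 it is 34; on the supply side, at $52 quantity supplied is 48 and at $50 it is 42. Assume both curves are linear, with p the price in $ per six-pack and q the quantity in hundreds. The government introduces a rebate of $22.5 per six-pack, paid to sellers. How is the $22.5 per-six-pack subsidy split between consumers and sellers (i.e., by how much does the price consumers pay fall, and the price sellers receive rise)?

Demand slope: (34 − 20)/(49 − 56) = -2, so qd = 132 − 2p.
Supply slope: (42 − 48)/(50 − 52) = 3, so qs = 3p − 108.
Before the subsidy: set 132 − 2p = 3p − 108 → p* = $48, q* = 36.
With a per-unit subsidy paid to sellers, each receives p + 22.5 per unit sold, so supply becomes qs = 3(p + 22.5) − 108.
Solving gives q = 63 with consumers paying $34.5 and sellers receiving $57 (the $22.5 wedge).
Gain to consumers: $13.5; to sellers: $9. (They sum to $22.5.)

Consumers gain $13.5 per six-pack; sellers gain $9 per six-pack.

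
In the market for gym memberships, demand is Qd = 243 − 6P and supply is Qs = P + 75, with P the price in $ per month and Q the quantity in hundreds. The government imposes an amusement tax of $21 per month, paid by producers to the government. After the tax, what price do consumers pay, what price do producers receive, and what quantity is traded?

Without the tax, 243 − 6P = P + 75 gives 7P = 168, so P* = $24 and Q* = 99.
With the tax collected from producers, supply shifts: Qs = (P − 21) + 75.
New equilibrium: consumers pay $27, producers receive $6, Q = 81. (Wedge: Pb − Ps = 21.)

Consumers pay $27; producers receive $6; quantity = 81.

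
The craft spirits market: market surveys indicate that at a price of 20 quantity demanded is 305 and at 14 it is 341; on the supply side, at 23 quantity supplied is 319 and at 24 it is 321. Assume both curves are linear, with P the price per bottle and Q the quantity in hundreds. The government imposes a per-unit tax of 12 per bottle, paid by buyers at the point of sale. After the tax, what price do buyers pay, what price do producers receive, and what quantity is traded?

Buyers pay 22; producers receive 10; quantity = 293.

Demand slope: (341 − 305)/(14 − 20) = -6, so Qd = 425 − 6P.
Supply slope: (321 − 319)/(24 − 23) = 2, so Qs = 2P + 273.
Without the tax, 425 − 6P = 2P + 273 gives 8P = 152, so P* = 19 and Q* = 311.
With the tax collected from buyers, demand (in seller-price terms) shifts: Qd = 425 − 6(P + 12).
New equilibrium: buyers pay 22, producers receive 10, Q = 293. (Wedge: Pb − Ps = 12.)
The less price-elastic side of the market bears the larger share of a per-unit tax.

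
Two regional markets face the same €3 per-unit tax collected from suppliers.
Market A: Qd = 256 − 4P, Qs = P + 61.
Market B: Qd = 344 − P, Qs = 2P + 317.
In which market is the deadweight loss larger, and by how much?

Market A: pre-tax P* = €39, Q* = 100; post-tax Q = 97.6; deadweight loss = €3.6.
Market B: pre-tax P* = €9, Q* = 335; post-tax Q = 333; deadweight loss = €3.
Difference: €3.6 vs €3 → market A is larger by €0.6.

Market A, by €0.6.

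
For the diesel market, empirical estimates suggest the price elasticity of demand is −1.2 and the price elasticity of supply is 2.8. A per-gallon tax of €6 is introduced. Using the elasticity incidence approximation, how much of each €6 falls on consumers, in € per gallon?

Consumers bear ≈ €4.2 per gallon.

Incidence ratio: consumers' share ≈ εs / (εs + |εd|) = 2.8 / (2.8 + 1.2) = 0.7.
So consumers bear ≈ 0.7 × €6 = €4.2; sellers bear €1.8.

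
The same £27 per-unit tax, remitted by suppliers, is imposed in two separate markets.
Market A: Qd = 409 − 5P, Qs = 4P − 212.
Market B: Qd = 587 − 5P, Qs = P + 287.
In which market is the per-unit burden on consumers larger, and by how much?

Market A, by £7.5.

Market A: pre-tax P* = £69, Q* = 64; post-tax Q = 4; per-unit burden on consumers = £12.
Market B: pre-tax P* = £50, Q* = 337; post-tax Q = 314.5; per-unit burden on consumers = £4.5.
Difference: £12 vs £4.5 → market A is larger by £7.5.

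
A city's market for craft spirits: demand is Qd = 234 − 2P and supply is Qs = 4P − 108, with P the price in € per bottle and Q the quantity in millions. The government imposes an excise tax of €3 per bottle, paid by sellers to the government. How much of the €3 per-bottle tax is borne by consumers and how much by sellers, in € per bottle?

Consumers bear €2 per bottle; sellers bear €1 per bottle.

Without the tax, 234 − 2P = 4P − 108 gives 6P = 342, so P* = €57 and Q* = 120.
With the tax collected from sellers, supply shifts: Qs = 4(P − 3) − 108.
Solving gives Q = 116 with consumers paying €59 and sellers receiving €56 (the €3 wedge).
Burden on consumers: €2; on sellers: €1. (They sum to €3.)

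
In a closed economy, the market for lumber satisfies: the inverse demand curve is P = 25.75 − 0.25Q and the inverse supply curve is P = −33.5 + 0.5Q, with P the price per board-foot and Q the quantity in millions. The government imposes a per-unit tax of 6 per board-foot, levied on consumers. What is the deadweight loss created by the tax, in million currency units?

Inverting to Q(P) form: Qd = 103 − 4P; Qs = 2P + 67.
Without the tax, 103 − 4P = 2P + 67 gives 6P = 36, so P* = 6 and Q* = 79.
With the tax collected from consumers, demand (in seller-price terms) shifts: Qd = 103 − 4(P + 6).
New equilibrium: consumers pay 8, producers receive 2, Q = 71. (Wedge: Pb − Ps = 6.)
Quantity falls by |ΔQ| = |79 − 71| = 8.
DWL = ½ · t · |ΔQ| = ½ · 6 · 8 = 24.

Deadweight loss = 24 million.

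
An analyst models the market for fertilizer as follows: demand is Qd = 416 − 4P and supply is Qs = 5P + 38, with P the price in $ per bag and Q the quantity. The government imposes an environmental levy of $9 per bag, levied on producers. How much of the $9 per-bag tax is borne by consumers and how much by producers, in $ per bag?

Consumers bear $5 per bag; producers bear $4 per bag.

Before the tax: set 416 − 4P = 5P + 38 → P* = $42, Q* = 248.
With the tax collected from producers, supply shifts: Qs = 5(P − 9) + 38.
Solving gives Q = 228 with consumers paying $47 and producers receiving $38 (the $9 wedge).
Burden on consumers: $5; on producers: $4. (They sum to $9.)
The less price-elastic side of the market bears the larger share of a per-unit tax.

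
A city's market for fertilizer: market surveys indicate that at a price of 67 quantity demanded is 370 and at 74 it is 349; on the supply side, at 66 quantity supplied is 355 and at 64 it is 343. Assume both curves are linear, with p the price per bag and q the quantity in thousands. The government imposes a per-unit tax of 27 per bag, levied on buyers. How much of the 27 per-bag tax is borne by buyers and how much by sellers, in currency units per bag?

Buyers bear 18 per bag; sellers bear 9 per bag.

Demand slope: (349 − 370)/(74 − 67) = -3, so qd = 571 − 3p.
Supply slope: (343 − 355)/(64 − 66) = 6, so qs = 6p − 41.
Before the tax: set 571 − 3p = 6p − 41 → p* = 68, q* = 367.
With the tax collected from buyers, demand (in seller-price terms) shifts: qd = 571 − 3(p + 27).
New equilibrium: buyers pay 86, sellers receive 59, q = 313. (Wedge: pb − ps = 27.)
Burden on buyers: 18; on sellers: 9. (They sum to 27.)
The less price-elastic side of the market bears the larger share of a per-unit tax.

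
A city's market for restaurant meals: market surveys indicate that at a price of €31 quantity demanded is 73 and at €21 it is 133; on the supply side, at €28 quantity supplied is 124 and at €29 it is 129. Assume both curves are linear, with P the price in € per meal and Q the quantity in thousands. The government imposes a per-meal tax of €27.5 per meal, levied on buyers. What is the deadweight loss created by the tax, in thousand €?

Deadweight loss = €1031.25 thousand.

Demand slope: (133 − 73)/(21 − 31) = -6, so Qd = 259 − 6P.
Supply slope: (129 − 124)/(29 − 28) = 5, so Qs = 5P − 16.
Before the tax: set 259 − 6P = 5P − 16 → P* = €25, Q* = 109.
With the tax collected from buyers, demand (in seller-price terms) shifts: Qd = 259 − 6(P + 27.5).
Solving gives Q = 34 with buyers paying €37.5 and producers receiving €10 (the €27.5 wedge).
Quantity falls by |ΔQ| = |109 − 34| = 75.
DWL = ½ · t · |ΔQ| = ½ · 27.5 · 75 = €1031.25.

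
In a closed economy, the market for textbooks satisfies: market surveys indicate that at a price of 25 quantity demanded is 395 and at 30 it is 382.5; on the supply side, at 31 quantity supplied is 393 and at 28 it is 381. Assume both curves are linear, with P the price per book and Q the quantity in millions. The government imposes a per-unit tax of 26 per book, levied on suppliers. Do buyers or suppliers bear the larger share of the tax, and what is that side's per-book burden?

Buyers bear the larger share: 16 per book.

Demand slope: (382.5 − 395)/(30 − 25) = -2.5, so Qd = 457.5 − 2.5P.
Supply slope: (381 − 393)/(28 − 31) = 4, so Qs = 4P + 269.
Without the tax, 457.5 − 2.5P = 4P + 269 gives 6.5P = 188.5, so P* = 29 and Q* = 385.
With the tax collected from suppliers, supply shifts: Qs = 4(P − 26) + 269.
Solving gives Q = 345 with buyers paying 45 and suppliers receiving 19 (the 26 wedge).
Per-book burden: buyers 16, suppliers 10.
Buyers take the larger share because demand is less price-elastic here (demand slope 2.5 vs supply slope 4).
The less price-elastic side of the market bears the larger share of a per-unit tax.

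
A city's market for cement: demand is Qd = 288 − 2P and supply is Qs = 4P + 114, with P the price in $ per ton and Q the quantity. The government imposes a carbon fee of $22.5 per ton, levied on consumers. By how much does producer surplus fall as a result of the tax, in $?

Producer surplus falls by $1612.5.

Without the tax, 288 − 2P = 4P + 114 gives 6P = 174, so P* = $29 and Q* = 230.
With the tax collected from consumers, demand (in seller-price terms) shifts: Qd = 288 − 2(P + 22.5).
Solving gives Q = 200 with consumers paying $44 and producers receiving $21.5 (the $22.5 wedge).
ΔPS is the trapezoid between Q = 200 and Q = 230 of height $7.5: ½ · (230 + 200) · 7.5 = $1612.5.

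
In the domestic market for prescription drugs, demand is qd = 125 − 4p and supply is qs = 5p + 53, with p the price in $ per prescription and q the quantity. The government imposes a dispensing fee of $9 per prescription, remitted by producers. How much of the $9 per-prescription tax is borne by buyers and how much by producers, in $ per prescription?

Buyers bear $5 per prescription; producers bear $4 per prescription.

Without the tax, 125 − 4p = 5p + 53 gives 9p = 72, so p* = $8 and q* = 93.
With the tax collected from producers, supply shifts: qs = 5(p − 9) + 53.
New equilibrium: buyers pay $13, producers receive $4, q = 73. (Wedge: pb − ps = 9.)
Burden on buyers: $5; on producers: $4. (They sum to $9.)
The less price-elastic side of the market bears the larger share of a per-unit tax.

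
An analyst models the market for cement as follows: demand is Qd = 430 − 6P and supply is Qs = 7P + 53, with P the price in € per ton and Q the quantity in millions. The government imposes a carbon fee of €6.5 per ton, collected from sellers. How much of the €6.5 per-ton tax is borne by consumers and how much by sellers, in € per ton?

Without the tax, 430 − 6P = 7P + 53 gives 13P = 377, so P* = €29 and Q* = 256.
With the tax collected from sellers, supply shifts: Qs = 7(P − 6.5) + 53.
Solving gives Q = 235 with consumers paying €32.5 and sellers receiving €26 (the €6.5 wedge).
Burden on consumers: €3.5; on sellers: €3. (They sum to €6.5.)
The less price-elastic side of the market bears the larger share of a per-unit tax.

Consumers bear €3.5 per ton; sellers bear €3 per ton.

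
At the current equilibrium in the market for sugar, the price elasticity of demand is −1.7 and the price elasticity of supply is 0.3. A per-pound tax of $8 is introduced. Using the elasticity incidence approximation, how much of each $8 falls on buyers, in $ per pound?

Incidence ratio: buyers' share ≈ εs / (εs + |εd|) = 0.3 / (0.3 + 1.7) = 0.15.
So buyers bear ≈ 0.15 × $8 = $1.2; sellers bear $6.8.

Buyers bear ≈ $1.2 per pound.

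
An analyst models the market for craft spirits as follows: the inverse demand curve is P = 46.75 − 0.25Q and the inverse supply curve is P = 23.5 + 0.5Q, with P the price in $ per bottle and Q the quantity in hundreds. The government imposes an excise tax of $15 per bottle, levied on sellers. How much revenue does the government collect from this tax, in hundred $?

Tax revenue = $165 hundred.

Rewrite in direct form: Qd = 187 − 4P and Qs = 2P − 47.
Before the tax: set 187 − 4P = 2P − 47 → P* = $39, Q* = 31.
With the tax collected from sellers, supply shifts: Qs = 2(P − 15) − 47.
New equilibrium: consumers pay $44, sellers receive $29, Q = 11. (Wedge: Pb − Ps = 15.)
Revenue = t · Q = 15 · 11 = $165.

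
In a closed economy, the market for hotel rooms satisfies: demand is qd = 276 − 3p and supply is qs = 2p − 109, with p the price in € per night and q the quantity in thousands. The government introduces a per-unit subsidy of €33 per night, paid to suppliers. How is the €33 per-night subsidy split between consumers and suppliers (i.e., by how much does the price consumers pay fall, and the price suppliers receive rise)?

Before the subsidy: set 276 − 3p = 2p − 109 → p* = €77, q* = 45.
With a per-unit subsidy paid to suppliers, each receives p + 33 per unit sold, so supply becomes qs = 2(p + 33) − 109.
New equilibrium: consumers pay €63.8, suppliers receive €96.8, q = 84.6. (Wedge: pb − ps = −33.)
Gain to consumers: €13.2; to suppliers: €19.8. (They sum to €33.)

Consumers gain €13.2 per night; suppliers gain €19.8 per night.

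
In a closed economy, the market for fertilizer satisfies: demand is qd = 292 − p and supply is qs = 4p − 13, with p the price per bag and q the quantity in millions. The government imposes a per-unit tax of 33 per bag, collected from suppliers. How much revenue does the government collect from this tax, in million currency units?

Without the tax, 292 − p = 4p − 13 gives 5p = 305, so p* = 61 and q* = 231.
With the tax collected from suppliers, supply shifts: qs = 4(p − 33) − 13.
New equilibrium: consumers pay 87.4, suppliers receive 54.4, q = 204.6. (Wedge: pb − ps = 33.)
Revenue = t · Q = 33 · 204.6 = 6751.8.

Tax revenue = 6751.8 million.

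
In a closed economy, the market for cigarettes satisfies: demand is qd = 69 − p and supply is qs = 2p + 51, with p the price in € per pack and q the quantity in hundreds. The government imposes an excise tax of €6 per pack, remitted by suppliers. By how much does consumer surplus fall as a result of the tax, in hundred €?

Consumer surplus falls by €244 hundred.

Without the tax, 69 − p = 2p + 51 gives 3p = 18, so p* = €6 and q* = 63.
With the tax collected from suppliers, supply shifts: qs = 2(p − 6) + 51.
Solving gives q = 59 with consumers paying €10 and suppliers receiving €4 (the €6 wedge).
ΔCS is the trapezoid between Q = 59 and Q = 63 of height €4: ½ · (63 + 59) · 4 = €244.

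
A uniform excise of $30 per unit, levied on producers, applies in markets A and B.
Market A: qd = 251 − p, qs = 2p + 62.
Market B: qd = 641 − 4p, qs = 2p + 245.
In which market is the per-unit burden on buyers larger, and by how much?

Market A, by $10.

Market A: pre-tax p* = $63, q* = 188; post-tax q = 168; per-unit burden on buyers = $20.
Market B: pre-tax p* = $66, q* = 377; post-tax q = 337; per-unit burden on buyers = $10.
Difference: $20 vs $10 → market A is larger by $10.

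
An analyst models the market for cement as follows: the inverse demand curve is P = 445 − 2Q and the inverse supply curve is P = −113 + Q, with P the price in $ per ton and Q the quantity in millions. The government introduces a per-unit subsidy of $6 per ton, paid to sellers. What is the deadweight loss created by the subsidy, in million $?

Deadweight loss = $6 million.

Inverting to Q(P) form: Qd = 222.5 − 0.5P; Qs = P + 113.
Before the subsidy: set 222.5 − 0.5P = P + 113 → P* = $73, Q* = 186.
With a per-unit subsidy paid to sellers, each receives P + 6 per unit sold, so supply becomes Qs = (P + 6) + 113.
Solving gives Q = 188 with consumers paying $69 and sellers receiving $75 (the $6 wedge).
Quantity rises by |ΔQ| = |186 − 188| = 2.
DWL = ½ · t · |ΔQ| = ½ · 6 · 2 = $6.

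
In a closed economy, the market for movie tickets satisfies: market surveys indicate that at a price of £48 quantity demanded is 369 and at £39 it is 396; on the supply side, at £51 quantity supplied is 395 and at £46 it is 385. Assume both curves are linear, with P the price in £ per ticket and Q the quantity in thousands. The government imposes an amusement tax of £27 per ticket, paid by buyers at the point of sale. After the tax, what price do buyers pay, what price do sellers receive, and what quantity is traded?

Demand slope: (396 − 369)/(39 − 48) = -3, so Qd = 513 − 3P.
Supply slope: (385 − 395)/(46 − 51) = 2, so Qs = 2P + 293.
Without the tax, 513 − 3P = 2P + 293 gives 5P = 220, so P* = £44 and Q* = 381.
With the tax collected from buyers, demand (in seller-price terms) shifts: Qd = 513 − 3(P + 27).
New equilibrium: buyers pay £54.8, sellers receive £27.8, Q = 348.6. (Wedge: Pb − Ps = 27.)
The less price-elastic side of the market bears the larger share of a per-unit tax.

Buyers pay £54.8; sellers receive £27.8; quantity = 348.6.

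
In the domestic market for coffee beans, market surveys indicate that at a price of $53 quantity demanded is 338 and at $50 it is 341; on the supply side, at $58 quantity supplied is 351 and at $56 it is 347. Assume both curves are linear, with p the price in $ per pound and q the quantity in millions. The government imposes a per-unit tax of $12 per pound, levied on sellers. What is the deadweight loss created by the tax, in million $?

Demand slope: (341 − 338)/(50 − 53) = -1, so qd = 391 − p.
Supply slope: (347 − 351)/(56 − 58) = 2, so qs = 2p + 235.
Before the tax: set 391 − p = 2p + 235 → p* = $52, q* = 339.
With the tax collected from sellers, supply shifts: qs = 2(p − 12) + 235.
New equilibrium: buyers pay $60, sellers receive $48, q = 331. (Wedge: pb − ps = 12.)
Quantity falls by |ΔQ| = |339 − 331| = 8.
DWL = ½ · t · |ΔQ| = ½ · 12 · 8 = $48.

Deadweight loss = $48 million.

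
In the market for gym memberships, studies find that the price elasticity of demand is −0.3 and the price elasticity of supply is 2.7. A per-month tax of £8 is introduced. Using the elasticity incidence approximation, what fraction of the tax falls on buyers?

Buyers' share ≈ 0.9.

Incidence ratio: buyers' share ≈ εs / (εs + |εd|) = 2.7 / (2.7 + 0.3) = 0.9.
Supply is the more elastic side, so buyers bear the larger share.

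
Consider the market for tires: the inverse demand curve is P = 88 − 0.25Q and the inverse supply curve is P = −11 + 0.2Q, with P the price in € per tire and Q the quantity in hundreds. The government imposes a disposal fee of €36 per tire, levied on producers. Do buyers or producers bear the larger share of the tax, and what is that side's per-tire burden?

Rewrite in direct form: Qd = 352 − 4P and Qs = 5P + 55.
Without the tax, 352 − 4P = 5P + 55 gives 9P = 297, so P* = €33 and Q* = 220.
With the tax collected from producers, supply shifts: Qs = 5(P − 36) + 55.
New equilibrium: buyers pay €53, producers receive €17, Q = 140. (Wedge: Pb − Ps = 36.)
Per-tire burden: buyers €20, producers €16.
Buyers take the larger share because demand is less price-elastic here (demand slope 4 vs supply slope 5).

Buyers bear the larger share: €20 per tire.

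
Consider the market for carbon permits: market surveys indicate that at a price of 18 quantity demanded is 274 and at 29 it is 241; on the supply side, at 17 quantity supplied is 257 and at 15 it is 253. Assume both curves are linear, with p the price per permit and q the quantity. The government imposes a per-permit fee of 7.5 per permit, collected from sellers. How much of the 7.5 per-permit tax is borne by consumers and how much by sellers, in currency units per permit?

Demand slope: (241 − 274)/(29 − 18) = -3, so qd = 328 − 3p.
Supply slope: (253 − 257)/(15 − 17) = 2, so qs = 2p + 223.
Without the tax, 328 − 3p = 2p + 223 gives 5p = 105, so p* = 21 and q* = 265.
With the tax collected from sellers, supply shifts: qs = 2(p − 7.5) + 223.
Solving gives q = 256 with consumers paying 24 and sellers receiving 16.5 (the 7.5 wedge).
Burden on consumers: 3; on sellers: 4.5. (They sum to 7.5.)
The less price-elastic side of the market bears the larger share of a per-unit tax.

Consumers bear 3 per permit; sellers bear 4.5 per permit.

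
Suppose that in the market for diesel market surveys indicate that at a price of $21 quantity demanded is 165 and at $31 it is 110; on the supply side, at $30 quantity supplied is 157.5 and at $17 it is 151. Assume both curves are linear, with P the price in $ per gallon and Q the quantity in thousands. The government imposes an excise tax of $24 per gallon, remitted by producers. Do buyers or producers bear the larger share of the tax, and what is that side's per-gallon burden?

Demand slope: (110 − 165)/(31 − 21) = -5.5, so Qd = 280.5 − 5.5P.
Supply slope: (151 − 157.5)/(17 − 30) = 0.5, so Qs = 0.5P + 142.5.
Without the tax, 280.5 − 5.5P = 0.5P + 142.5 gives 6P = 138, so P* = $23 and Q* = 154.
With the tax collected from producers, supply shifts: Qs = 0.5(P − 24) + 142.5.
Solving gives Q = 143 with buyers paying $25 and producers receiving $1 (the $24 wedge).
Per-gallon burden: buyers $2, producers $22.
Producers take the larger share because supply is less price-elastic here (demand slope 5.5 vs supply slope 0.5).

Producers bear the larger share: $22 per gallon.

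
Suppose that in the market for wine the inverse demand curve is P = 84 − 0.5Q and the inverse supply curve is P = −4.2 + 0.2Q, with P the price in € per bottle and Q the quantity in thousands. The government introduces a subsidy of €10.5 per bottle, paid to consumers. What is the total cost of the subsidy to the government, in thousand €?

Rewrite in direct form: Qd = 168 − 2P and Qs = 5P + 21.
Without the subsidy, 168 − 2P = 5P + 21 gives 7P = 147, so P* = €21 and Q* = 126.
With a per-unit subsidy paid to consumers, each effectively pays P − 10.5, so demand becomes Qd = 168 − 2(P − 10.5).
Solving gives Q = 141 with consumers paying €13.5 and sellers receiving €24 (the €10.5 wedge).
Outlay = t · Q = 10.5 · 141 = €1480.5.

Government outlay = €1480.5 thousand.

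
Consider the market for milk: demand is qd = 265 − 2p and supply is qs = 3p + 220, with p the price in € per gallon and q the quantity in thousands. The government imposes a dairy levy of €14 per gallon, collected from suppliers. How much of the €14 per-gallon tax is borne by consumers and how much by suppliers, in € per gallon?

Without the tax, 265 − 2p = 3p + 220 gives 5p = 45, so p* = €9 and q* = 247.
With the tax collected from suppliers, supply shifts: qs = 3(p − 14) + 220.
Solving gives q = 230.2 with consumers paying €17.4 and suppliers receiving €3.4 (the €14 wedge).
Burden on consumers: €8.4; on suppliers: €5.6. (They sum to €14.)
The less price-elastic side of the market bears the larger share of a per-unit tax.

Consumers bear €8.4 per gallon; suppliers bear €5.6 per gallon.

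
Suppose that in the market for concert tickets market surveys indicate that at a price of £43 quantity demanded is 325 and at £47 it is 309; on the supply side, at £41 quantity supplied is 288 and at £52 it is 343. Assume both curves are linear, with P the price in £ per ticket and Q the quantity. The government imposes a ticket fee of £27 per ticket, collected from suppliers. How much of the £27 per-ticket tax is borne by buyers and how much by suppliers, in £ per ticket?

Demand slope: (309 − 325)/(47 − 43) = -4, so Qd = 497 − 4P.
Supply slope: (343 − 288)/(52 − 41) = 5, so Qs = 5P + 83.
Without the tax, 497 − 4P = 5P + 83 gives 9P = 414, so P* = £46 and Q* = 313.
With the tax collected from suppliers, supply shifts: Qs = 5(P − 27) + 83.
New equilibrium: buyers pay £61, suppliers receive £34, Q = 253. (Wedge: Pb − Ps = 27.)
Burden on buyers: £15; on suppliers: £12. (They sum to £27.)
The less price-elastic side of the market bears the larger share of a per-unit tax.

Buyers bear £15 per ticket; suppliers bear £12 per ticket.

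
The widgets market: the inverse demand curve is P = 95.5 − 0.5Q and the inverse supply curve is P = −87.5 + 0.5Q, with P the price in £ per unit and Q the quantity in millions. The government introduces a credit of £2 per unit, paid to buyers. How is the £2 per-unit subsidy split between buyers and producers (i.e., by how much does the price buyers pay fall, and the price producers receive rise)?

Buyers gain £1 per unit; producers gain £1 per unit.

Inverting to Q(P) form: Qd = 191 − 2P; Qs = 2P + 175.
Without the subsidy, 191 − 2P = 2P + 175 gives 4P = 16, so P* = £4 and Q* = 183.
With a per-unit subsidy paid to buyers, each effectively pays P − 2, so demand becomes Qd = 191 − 2(P − 2).
Solving gives Q = 185 with buyers paying £3 and producers receiving £5 (the £2 wedge).
Gain to buyers: £1; to producers: £1. (They sum to £2.)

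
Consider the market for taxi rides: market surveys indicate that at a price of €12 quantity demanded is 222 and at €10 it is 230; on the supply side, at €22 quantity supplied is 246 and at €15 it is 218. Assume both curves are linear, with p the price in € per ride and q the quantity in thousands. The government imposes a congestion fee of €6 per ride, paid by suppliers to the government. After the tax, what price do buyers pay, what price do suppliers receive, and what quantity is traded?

Demand slope: (230 − 222)/(10 − 12) = -4, so qd = 270 − 4p.
Supply slope: (218 − 246)/(15 − 22) = 4, so qs = 4p + 158.
Without the tax, 270 − 4p = 4p + 158 gives 8p = 112, so p* = €14 and q* = 214.
With the tax collected from suppliers, supply shifts: qs = 4(p − 6) + 158.
New equilibrium: buyers pay €17, suppliers receive €11, q = 202. (Wedge: pb − ps = 6.)

Buyers pay €17; suppliers receive €11; quantity = 202.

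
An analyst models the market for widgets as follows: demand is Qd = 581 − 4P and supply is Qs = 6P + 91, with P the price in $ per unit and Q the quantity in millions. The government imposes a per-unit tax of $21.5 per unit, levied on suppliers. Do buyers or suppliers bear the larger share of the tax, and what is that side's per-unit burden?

Before the tax: set 581 − 4P = 6P + 91 → P* = $49, Q* = 385.
With the tax collected from suppliers, supply shifts: Qs = 6(P − 21.5) + 91.
New equilibrium: buyers pay $61.9, suppliers receive $40.4, Q = 333.4. (Wedge: Pb − Ps = 21.5.)
Per-unit burden: buyers $12.9, suppliers $8.6.
Buyers take the larger share because demand is less price-elastic here (demand slope 4 vs supply slope 6).

Buyers bear the larger share: $12.9 per unit.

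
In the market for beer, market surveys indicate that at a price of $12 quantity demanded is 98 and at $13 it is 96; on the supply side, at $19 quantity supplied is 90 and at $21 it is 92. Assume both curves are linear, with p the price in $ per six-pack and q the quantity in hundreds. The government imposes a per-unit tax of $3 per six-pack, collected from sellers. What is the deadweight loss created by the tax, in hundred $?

Demand slope: (96 − 98)/(13 − 12) = -2, so qd = 122 − 2p.
Supply slope: (92 − 90)/(21 − 19) = 1, so qs = p + 71.
Before the tax: set 122 − 2p = p + 71 → p* = $17, q* = 88.
With the tax collected from sellers, supply shifts: qs = (p − 3) + 71.
New equilibrium: consumers pay $18, sellers receive $15, q = 86. (Wedge: pb − ps = 3.)
Quantity falls by |ΔQ| = |88 − 86| = 2.
DWL = ½ · t · |ΔQ| = ½ · 3 · 2 = $3.

Deadweight loss = $3 hundred.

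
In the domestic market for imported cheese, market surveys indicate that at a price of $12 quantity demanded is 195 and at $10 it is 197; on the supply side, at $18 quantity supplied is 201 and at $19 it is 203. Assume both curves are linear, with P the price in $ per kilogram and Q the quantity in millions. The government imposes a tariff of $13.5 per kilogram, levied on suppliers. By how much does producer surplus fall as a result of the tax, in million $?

Demand slope: (197 − 195)/(10 − 12) = -1, so Qd = 207 − P.
Supply slope: (203 − 201)/(19 − 18) = 2, so Qs = 2P + 165.
Before the tax: set 207 − P = 2P + 165 → P* = $14, Q* = 193.
With the tax collected from suppliers, supply shifts: Qs = 2(P − 13.5) + 165.
Solving gives Q = 184 with consumers paying $23 and suppliers receiving $9.5 (the $13.5 wedge).
ΔPS is the trapezoid between Q = 184 and Q = 193 of height $4.5: ½ · (193 + 184) · 4.5 = $848.25.

Producer surplus falls by $848.25 million.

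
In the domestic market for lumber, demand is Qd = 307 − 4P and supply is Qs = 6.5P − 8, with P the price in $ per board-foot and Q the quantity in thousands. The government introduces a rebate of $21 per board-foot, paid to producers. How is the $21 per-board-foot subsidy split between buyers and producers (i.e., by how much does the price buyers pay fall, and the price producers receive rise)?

Buyers gain $13 per board-foot; producers gain $8 per board-foot.

Without the subsidy, 307 − 4P = 6.5P − 8 gives 10.5P = 315, so P* = $30 and Q* = 187.
With a per-unit subsidy paid to producers, each receives P + 21 per unit sold, so supply becomes Qs = 6.5(P + 21) − 8.
New equilibrium: buyers pay $17, producers receive $38, Q = 239. (Wedge: Pb − Ps = −21.)
Gain to buyers: $13; to producers: $8. (They sum to $21.)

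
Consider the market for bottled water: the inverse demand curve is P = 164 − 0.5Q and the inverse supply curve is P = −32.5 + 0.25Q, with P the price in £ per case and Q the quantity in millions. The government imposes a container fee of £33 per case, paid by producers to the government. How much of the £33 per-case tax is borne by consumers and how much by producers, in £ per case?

Consumers bear £22 per case; producers bear £11 per case.

Inverting to Q(P) form: Qd = 328 − 2P; Qs = 4P + 130.
Without the tax, 328 − 2P = 4P + 130 gives 6P = 198, so P* = £33 and Q* = 262.
With the tax collected from producers, supply shifts: Qs = 4(P − 33) + 130.
Solving gives Q = 218 with consumers paying £55 and producers receiving £22 (the £33 wedge).
Burden on consumers: £22; on producers: £11. (They sum to £33.)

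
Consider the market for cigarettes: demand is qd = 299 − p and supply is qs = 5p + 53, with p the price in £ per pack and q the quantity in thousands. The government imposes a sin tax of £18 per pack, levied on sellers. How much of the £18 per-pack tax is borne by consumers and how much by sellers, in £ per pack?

Consumers bear £15 per pack; sellers bear £3 per pack.

Without the tax, 299 − p = 5p + 53 gives 6p = 246, so p* = £41 and q* = 258.
With the tax collected from sellers, supply shifts: qs = 5(p − 18) + 53.
New equilibrium: consumers pay £56, sellers receive £38, q = 243. (Wedge: pb − ps = 18.)
Burden on consumers: £15; on sellers: £3. (They sum to £18.)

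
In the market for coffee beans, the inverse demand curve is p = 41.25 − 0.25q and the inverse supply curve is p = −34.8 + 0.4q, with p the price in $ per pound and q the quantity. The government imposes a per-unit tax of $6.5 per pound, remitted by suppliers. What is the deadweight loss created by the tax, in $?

Inverting to q(p) form: qd = 165 − 4p; qs = 2.5p + 87.
Without the tax, 165 − 4p = 2.5p + 87 gives 6.5p = 78, so p* = $12 and q* = 117.
With the tax collected from suppliers, supply shifts: qs = 2.5(p − 6.5) + 87.
Solving gives q = 107 with consumers paying $14.5 and suppliers receiving $8 (the $6.5 wedge).
Quantity falls by |ΔQ| = |117 − 107| = 10.
DWL = ½ · t · |ΔQ| = ½ · 6.5 · 10 = $32.5.

Deadweight loss = $32.5.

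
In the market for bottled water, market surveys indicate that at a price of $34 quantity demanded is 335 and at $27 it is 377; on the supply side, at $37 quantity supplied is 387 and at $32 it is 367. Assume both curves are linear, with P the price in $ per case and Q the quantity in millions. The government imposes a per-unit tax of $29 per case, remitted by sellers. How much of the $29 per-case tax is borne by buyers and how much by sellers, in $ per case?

Buyers bear $11.6 per case; sellers bear $17.4 per case.

Demand slope: (377 − 335)/(27 − 34) = -6, so Qd = 539 − 6P.
Supply slope: (367 − 387)/(32 − 37) = 4, so Qs = 4P + 239.
Before the tax: set 539 − 6P = 4P + 239 → P* = $30, Q* = 359.
With the tax collected from sellers, supply shifts: Qs = 4(P − 29) + 239.
New equilibrium: buyers pay $41.6, sellers receive $12.6, Q = 289.4. (Wedge: Pb − Ps = 29.)
Burden on buyers: $11.6; on sellers: $17.4. (They sum to $29.)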